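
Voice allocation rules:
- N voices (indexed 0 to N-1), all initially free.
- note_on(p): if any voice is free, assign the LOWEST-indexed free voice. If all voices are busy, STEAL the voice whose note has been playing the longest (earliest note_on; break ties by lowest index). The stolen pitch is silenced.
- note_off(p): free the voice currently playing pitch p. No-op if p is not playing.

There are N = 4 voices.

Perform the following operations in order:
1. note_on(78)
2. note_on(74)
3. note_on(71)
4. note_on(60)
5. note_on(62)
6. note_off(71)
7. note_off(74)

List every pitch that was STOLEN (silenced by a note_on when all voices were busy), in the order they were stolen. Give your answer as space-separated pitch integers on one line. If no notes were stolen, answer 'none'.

Answer: 78

Derivation:
Op 1: note_on(78): voice 0 is free -> assigned | voices=[78 - - -]
Op 2: note_on(74): voice 1 is free -> assigned | voices=[78 74 - -]
Op 3: note_on(71): voice 2 is free -> assigned | voices=[78 74 71 -]
Op 4: note_on(60): voice 3 is free -> assigned | voices=[78 74 71 60]
Op 5: note_on(62): all voices busy, STEAL voice 0 (pitch 78, oldest) -> assign | voices=[62 74 71 60]
Op 6: note_off(71): free voice 2 | voices=[62 74 - 60]
Op 7: note_off(74): free voice 1 | voices=[62 - - 60]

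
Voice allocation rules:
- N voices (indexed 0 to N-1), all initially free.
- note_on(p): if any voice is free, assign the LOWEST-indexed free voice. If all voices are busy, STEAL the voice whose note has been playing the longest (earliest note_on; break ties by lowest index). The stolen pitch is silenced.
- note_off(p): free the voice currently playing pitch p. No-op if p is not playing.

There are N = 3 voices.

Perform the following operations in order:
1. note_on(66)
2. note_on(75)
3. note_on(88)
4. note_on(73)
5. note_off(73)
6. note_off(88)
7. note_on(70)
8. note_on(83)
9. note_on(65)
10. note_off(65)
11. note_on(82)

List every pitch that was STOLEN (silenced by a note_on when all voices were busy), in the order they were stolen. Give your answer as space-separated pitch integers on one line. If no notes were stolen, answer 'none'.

Answer: 66 75

Derivation:
Op 1: note_on(66): voice 0 is free -> assigned | voices=[66 - -]
Op 2: note_on(75): voice 1 is free -> assigned | voices=[66 75 -]
Op 3: note_on(88): voice 2 is free -> assigned | voices=[66 75 88]
Op 4: note_on(73): all voices busy, STEAL voice 0 (pitch 66, oldest) -> assign | voices=[73 75 88]
Op 5: note_off(73): free voice 0 | voices=[- 75 88]
Op 6: note_off(88): free voice 2 | voices=[- 75 -]
Op 7: note_on(70): voice 0 is free -> assigned | voices=[70 75 -]
Op 8: note_on(83): voice 2 is free -> assigned | voices=[70 75 83]
Op 9: note_on(65): all voices busy, STEAL voice 1 (pitch 75, oldest) -> assign | voices=[70 65 83]
Op 10: note_off(65): free voice 1 | voices=[70 - 83]
Op 11: note_on(82): voice 1 is free -> assigned | voices=[70 82 83]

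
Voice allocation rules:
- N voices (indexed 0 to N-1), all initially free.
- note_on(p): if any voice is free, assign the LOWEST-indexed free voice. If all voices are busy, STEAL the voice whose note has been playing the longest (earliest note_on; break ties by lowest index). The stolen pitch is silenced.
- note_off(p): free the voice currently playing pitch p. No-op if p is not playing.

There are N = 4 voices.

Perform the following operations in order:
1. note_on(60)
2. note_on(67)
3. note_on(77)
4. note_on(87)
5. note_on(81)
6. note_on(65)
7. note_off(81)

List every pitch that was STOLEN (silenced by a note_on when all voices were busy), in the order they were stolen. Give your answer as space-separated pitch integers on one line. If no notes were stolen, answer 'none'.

Answer: 60 67

Derivation:
Op 1: note_on(60): voice 0 is free -> assigned | voices=[60 - - -]
Op 2: note_on(67): voice 1 is free -> assigned | voices=[60 67 - -]
Op 3: note_on(77): voice 2 is free -> assigned | voices=[60 67 77 -]
Op 4: note_on(87): voice 3 is free -> assigned | voices=[60 67 77 87]
Op 5: note_on(81): all voices busy, STEAL voice 0 (pitch 60, oldest) -> assign | voices=[81 67 77 87]
Op 6: note_on(65): all voices busy, STEAL voice 1 (pitch 67, oldest) -> assign | voices=[81 65 77 87]
Op 7: note_off(81): free voice 0 | voices=[- 65 77 87]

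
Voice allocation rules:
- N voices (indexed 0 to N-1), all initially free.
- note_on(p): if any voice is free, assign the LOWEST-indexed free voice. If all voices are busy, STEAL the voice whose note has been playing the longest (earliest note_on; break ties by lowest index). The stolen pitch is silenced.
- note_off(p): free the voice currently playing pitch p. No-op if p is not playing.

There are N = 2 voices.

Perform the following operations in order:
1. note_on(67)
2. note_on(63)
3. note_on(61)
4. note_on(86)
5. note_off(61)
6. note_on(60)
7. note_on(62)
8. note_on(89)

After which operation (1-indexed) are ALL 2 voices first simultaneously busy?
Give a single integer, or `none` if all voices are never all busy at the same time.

Op 1: note_on(67): voice 0 is free -> assigned | voices=[67 -]
Op 2: note_on(63): voice 1 is free -> assigned | voices=[67 63]
Op 3: note_on(61): all voices busy, STEAL voice 0 (pitch 67, oldest) -> assign | voices=[61 63]
Op 4: note_on(86): all voices busy, STEAL voice 1 (pitch 63, oldest) -> assign | voices=[61 86]
Op 5: note_off(61): free voice 0 | voices=[- 86]
Op 6: note_on(60): voice 0 is free -> assigned | voices=[60 86]
Op 7: note_on(62): all voices busy, STEAL voice 1 (pitch 86, oldest) -> assign | voices=[60 62]
Op 8: note_on(89): all voices busy, STEAL voice 0 (pitch 60, oldest) -> assign | voices=[89 62]

Answer: 2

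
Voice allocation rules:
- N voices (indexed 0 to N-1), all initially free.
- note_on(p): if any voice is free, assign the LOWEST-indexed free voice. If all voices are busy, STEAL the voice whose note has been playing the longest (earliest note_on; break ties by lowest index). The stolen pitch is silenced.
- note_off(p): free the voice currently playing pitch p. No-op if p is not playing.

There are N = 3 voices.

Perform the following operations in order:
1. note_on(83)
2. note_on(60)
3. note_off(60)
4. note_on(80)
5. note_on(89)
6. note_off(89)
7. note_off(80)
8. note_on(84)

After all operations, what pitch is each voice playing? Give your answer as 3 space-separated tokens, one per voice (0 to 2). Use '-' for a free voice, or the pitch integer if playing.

Op 1: note_on(83): voice 0 is free -> assigned | voices=[83 - -]
Op 2: note_on(60): voice 1 is free -> assigned | voices=[83 60 -]
Op 3: note_off(60): free voice 1 | voices=[83 - -]
Op 4: note_on(80): voice 1 is free -> assigned | voices=[83 80 -]
Op 5: note_on(89): voice 2 is free -> assigned | voices=[83 80 89]
Op 6: note_off(89): free voice 2 | voices=[83 80 -]
Op 7: note_off(80): free voice 1 | voices=[83 - -]
Op 8: note_on(84): voice 1 is free -> assigned | voices=[83 84 -]

Answer: 83 84 -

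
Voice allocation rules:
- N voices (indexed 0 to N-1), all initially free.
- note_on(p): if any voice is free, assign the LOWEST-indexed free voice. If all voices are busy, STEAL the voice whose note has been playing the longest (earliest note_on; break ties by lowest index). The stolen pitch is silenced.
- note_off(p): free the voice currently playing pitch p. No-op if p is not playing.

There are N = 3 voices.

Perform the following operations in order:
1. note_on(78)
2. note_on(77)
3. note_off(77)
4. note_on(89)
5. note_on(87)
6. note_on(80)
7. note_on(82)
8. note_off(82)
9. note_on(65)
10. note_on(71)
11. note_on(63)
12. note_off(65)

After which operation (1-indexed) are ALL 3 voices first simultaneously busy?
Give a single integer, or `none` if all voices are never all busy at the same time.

Op 1: note_on(78): voice 0 is free -> assigned | voices=[78 - -]
Op 2: note_on(77): voice 1 is free -> assigned | voices=[78 77 -]
Op 3: note_off(77): free voice 1 | voices=[78 - -]
Op 4: note_on(89): voice 1 is free -> assigned | voices=[78 89 -]
Op 5: note_on(87): voice 2 is free -> assigned | voices=[78 89 87]
Op 6: note_on(80): all voices busy, STEAL voice 0 (pitch 78, oldest) -> assign | voices=[80 89 87]
Op 7: note_on(82): all voices busy, STEAL voice 1 (pitch 89, oldest) -> assign | voices=[80 82 87]
Op 8: note_off(82): free voice 1 | voices=[80 - 87]
Op 9: note_on(65): voice 1 is free -> assigned | voices=[80 65 87]
Op 10: note_on(71): all voices busy, STEAL voice 2 (pitch 87, oldest) -> assign | voices=[80 65 71]
Op 11: note_on(63): all voices busy, STEAL voice 0 (pitch 80, oldest) -> assign | voices=[63 65 71]
Op 12: note_off(65): free voice 1 | voices=[63 - 71]

Answer: 5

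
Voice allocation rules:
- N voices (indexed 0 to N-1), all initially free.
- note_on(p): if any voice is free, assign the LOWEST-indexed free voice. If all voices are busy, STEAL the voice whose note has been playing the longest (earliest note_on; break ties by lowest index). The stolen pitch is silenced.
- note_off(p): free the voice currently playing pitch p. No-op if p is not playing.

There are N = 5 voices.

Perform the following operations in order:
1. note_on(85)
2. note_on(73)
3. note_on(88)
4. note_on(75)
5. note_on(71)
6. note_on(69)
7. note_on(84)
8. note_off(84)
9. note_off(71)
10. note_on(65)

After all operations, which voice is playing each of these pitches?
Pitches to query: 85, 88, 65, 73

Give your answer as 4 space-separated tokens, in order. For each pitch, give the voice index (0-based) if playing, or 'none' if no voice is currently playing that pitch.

Answer: none 2 1 none

Derivation:
Op 1: note_on(85): voice 0 is free -> assigned | voices=[85 - - - -]
Op 2: note_on(73): voice 1 is free -> assigned | voices=[85 73 - - -]
Op 3: note_on(88): voice 2 is free -> assigned | voices=[85 73 88 - -]
Op 4: note_on(75): voice 3 is free -> assigned | voices=[85 73 88 75 -]
Op 5: note_on(71): voice 4 is free -> assigned | voices=[85 73 88 75 71]
Op 6: note_on(69): all voices busy, STEAL voice 0 (pitch 85, oldest) -> assign | voices=[69 73 88 75 71]
Op 7: note_on(84): all voices busy, STEAL voice 1 (pitch 73, oldest) -> assign | voices=[69 84 88 75 71]
Op 8: note_off(84): free voice 1 | voices=[69 - 88 75 71]
Op 9: note_off(71): free voice 4 | voices=[69 - 88 75 -]
Op 10: note_on(65): voice 1 is free -> assigned | voices=[69 65 88 75 -]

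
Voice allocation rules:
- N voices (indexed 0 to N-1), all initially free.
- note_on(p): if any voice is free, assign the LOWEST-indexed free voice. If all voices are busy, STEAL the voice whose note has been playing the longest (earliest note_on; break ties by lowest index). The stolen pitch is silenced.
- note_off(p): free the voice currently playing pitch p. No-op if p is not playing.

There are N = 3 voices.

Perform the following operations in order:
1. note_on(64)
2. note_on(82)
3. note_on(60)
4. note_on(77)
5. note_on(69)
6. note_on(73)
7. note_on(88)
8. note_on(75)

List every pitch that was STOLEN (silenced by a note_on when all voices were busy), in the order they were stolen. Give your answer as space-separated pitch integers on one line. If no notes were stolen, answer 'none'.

Answer: 64 82 60 77 69

Derivation:
Op 1: note_on(64): voice 0 is free -> assigned | voices=[64 - -]
Op 2: note_on(82): voice 1 is free -> assigned | voices=[64 82 -]
Op 3: note_on(60): voice 2 is free -> assigned | voices=[64 82 60]
Op 4: note_on(77): all voices busy, STEAL voice 0 (pitch 64, oldest) -> assign | voices=[77 82 60]
Op 5: note_on(69): all voices busy, STEAL voice 1 (pitch 82, oldest) -> assign | voices=[77 69 60]
Op 6: note_on(73): all voices busy, STEAL voice 2 (pitch 60, oldest) -> assign | voices=[77 69 73]
Op 7: note_on(88): all voices busy, STEAL voice 0 (pitch 77, oldest) -> assign | voices=[88 69 73]
Op 8: note_on(75): all voices busy, STEAL voice 1 (pitch 69, oldest) -> assign | voices=[88 75 73]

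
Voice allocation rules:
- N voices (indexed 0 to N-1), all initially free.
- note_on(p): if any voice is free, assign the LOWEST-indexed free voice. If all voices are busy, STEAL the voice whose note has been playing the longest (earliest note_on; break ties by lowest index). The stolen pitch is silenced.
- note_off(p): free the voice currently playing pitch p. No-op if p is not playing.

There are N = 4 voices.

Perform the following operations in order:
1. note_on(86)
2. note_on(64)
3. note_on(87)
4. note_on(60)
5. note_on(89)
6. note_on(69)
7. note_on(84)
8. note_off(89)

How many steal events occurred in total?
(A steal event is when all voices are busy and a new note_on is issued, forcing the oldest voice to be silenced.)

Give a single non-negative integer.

Op 1: note_on(86): voice 0 is free -> assigned | voices=[86 - - -]
Op 2: note_on(64): voice 1 is free -> assigned | voices=[86 64 - -]
Op 3: note_on(87): voice 2 is free -> assigned | voices=[86 64 87 -]
Op 4: note_on(60): voice 3 is free -> assigned | voices=[86 64 87 60]
Op 5: note_on(89): all voices busy, STEAL voice 0 (pitch 86, oldest) -> assign | voices=[89 64 87 60]
Op 6: note_on(69): all voices busy, STEAL voice 1 (pitch 64, oldest) -> assign | voices=[89 69 87 60]
Op 7: note_on(84): all voices busy, STEAL voice 2 (pitch 87, oldest) -> assign | voices=[89 69 84 60]
Op 8: note_off(89): free voice 0 | voices=[- 69 84 60]

Answer: 3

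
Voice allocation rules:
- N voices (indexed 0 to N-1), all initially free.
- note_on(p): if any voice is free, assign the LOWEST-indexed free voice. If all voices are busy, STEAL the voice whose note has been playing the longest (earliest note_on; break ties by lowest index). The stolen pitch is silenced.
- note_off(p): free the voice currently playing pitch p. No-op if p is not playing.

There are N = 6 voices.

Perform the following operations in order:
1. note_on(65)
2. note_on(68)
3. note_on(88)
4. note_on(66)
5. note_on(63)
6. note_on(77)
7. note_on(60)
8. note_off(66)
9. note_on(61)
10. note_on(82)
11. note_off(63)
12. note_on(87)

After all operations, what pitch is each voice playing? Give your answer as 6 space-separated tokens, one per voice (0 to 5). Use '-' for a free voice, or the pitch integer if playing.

Op 1: note_on(65): voice 0 is free -> assigned | voices=[65 - - - - -]
Op 2: note_on(68): voice 1 is free -> assigned | voices=[65 68 - - - -]
Op 3: note_on(88): voice 2 is free -> assigned | voices=[65 68 88 - - -]
Op 4: note_on(66): voice 3 is free -> assigned | voices=[65 68 88 66 - -]
Op 5: note_on(63): voice 4 is free -> assigned | voices=[65 68 88 66 63 -]
Op 6: note_on(77): voice 5 is free -> assigned | voices=[65 68 88 66 63 77]
Op 7: note_on(60): all voices busy, STEAL voice 0 (pitch 65, oldest) -> assign | voices=[60 68 88 66 63 77]
Op 8: note_off(66): free voice 3 | voices=[60 68 88 - 63 77]
Op 9: note_on(61): voice 3 is free -> assigned | voices=[60 68 88 61 63 77]
Op 10: note_on(82): all voices busy, STEAL voice 1 (pitch 68, oldest) -> assign | voices=[60 82 88 61 63 77]
Op 11: note_off(63): free voice 4 | voices=[60 82 88 61 - 77]
Op 12: note_on(87): voice 4 is free -> assigned | voices=[60 82 88 61 87 77]

Answer: 60 82 88 61 87 77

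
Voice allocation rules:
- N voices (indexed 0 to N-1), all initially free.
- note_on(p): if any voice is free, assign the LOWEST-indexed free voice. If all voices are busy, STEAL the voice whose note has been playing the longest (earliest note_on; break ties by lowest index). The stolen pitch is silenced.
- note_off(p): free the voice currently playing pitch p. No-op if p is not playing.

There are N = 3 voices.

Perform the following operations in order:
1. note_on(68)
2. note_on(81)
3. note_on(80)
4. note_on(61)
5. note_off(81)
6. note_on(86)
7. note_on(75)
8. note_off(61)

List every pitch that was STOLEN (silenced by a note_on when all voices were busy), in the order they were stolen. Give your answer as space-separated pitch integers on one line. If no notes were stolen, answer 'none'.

Op 1: note_on(68): voice 0 is free -> assigned | voices=[68 - -]
Op 2: note_on(81): voice 1 is free -> assigned | voices=[68 81 -]
Op 3: note_on(80): voice 2 is free -> assigned | voices=[68 81 80]
Op 4: note_on(61): all voices busy, STEAL voice 0 (pitch 68, oldest) -> assign | voices=[61 81 80]
Op 5: note_off(81): free voice 1 | voices=[61 - 80]
Op 6: note_on(86): voice 1 is free -> assigned | voices=[61 86 80]
Op 7: note_on(75): all voices busy, STEAL voice 2 (pitch 80, oldest) -> assign | voices=[61 86 75]
Op 8: note_off(61): free voice 0 | voices=[- 86 75]

Answer: 68 80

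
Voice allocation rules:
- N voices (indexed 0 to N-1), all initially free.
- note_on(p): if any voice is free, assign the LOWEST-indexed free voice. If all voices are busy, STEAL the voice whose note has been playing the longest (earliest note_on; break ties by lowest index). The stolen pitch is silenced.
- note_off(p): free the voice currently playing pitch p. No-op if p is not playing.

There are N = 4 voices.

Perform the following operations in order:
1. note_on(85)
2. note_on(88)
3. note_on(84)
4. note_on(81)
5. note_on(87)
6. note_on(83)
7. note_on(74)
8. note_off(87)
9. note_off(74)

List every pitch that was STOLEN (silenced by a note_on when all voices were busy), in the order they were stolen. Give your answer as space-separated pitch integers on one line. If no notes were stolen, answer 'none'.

Answer: 85 88 84

Derivation:
Op 1: note_on(85): voice 0 is free -> assigned | voices=[85 - - -]
Op 2: note_on(88): voice 1 is free -> assigned | voices=[85 88 - -]
Op 3: note_on(84): voice 2 is free -> assigned | voices=[85 88 84 -]
Op 4: note_on(81): voice 3 is free -> assigned | voices=[85 88 84 81]
Op 5: note_on(87): all voices busy, STEAL voice 0 (pitch 85, oldest) -> assign | voices=[87 88 84 81]
Op 6: note_on(83): all voices busy, STEAL voice 1 (pitch 88, oldest) -> assign | voices=[87 83 84 81]
Op 7: note_on(74): all voices busy, STEAL voice 2 (pitch 84, oldest) -> assign | voices=[87 83 74 81]
Op 8: note_off(87): free voice 0 | voices=[- 83 74 81]
Op 9: note_off(74): free voice 2 | voices=[- 83 - 81]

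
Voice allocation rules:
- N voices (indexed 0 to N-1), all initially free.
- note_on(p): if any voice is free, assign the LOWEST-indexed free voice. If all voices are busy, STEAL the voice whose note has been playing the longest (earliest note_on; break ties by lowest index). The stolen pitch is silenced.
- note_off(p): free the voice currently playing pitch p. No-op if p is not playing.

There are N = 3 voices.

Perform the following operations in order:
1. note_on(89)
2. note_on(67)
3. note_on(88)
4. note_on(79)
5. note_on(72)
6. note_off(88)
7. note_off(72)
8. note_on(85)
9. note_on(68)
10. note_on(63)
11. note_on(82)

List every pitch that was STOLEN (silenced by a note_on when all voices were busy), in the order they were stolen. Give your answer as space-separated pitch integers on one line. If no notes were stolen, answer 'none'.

Answer: 89 67 79 85

Derivation:
Op 1: note_on(89): voice 0 is free -> assigned | voices=[89 - -]
Op 2: note_on(67): voice 1 is free -> assigned | voices=[89 67 -]
Op 3: note_on(88): voice 2 is free -> assigned | voices=[89 67 88]
Op 4: note_on(79): all voices busy, STEAL voice 0 (pitch 89, oldest) -> assign | voices=[79 67 88]
Op 5: note_on(72): all voices busy, STEAL voice 1 (pitch 67, oldest) -> assign | voices=[79 72 88]
Op 6: note_off(88): free voice 2 | voices=[79 72 -]
Op 7: note_off(72): free voice 1 | voices=[79 - -]
Op 8: note_on(85): voice 1 is free -> assigned | voices=[79 85 -]
Op 9: note_on(68): voice 2 is free -> assigned | voices=[79 85 68]
Op 10: note_on(63): all voices busy, STEAL voice 0 (pitch 79, oldest) -> assign | voices=[63 85 68]
Op 11: note_on(82): all voices busy, STEAL voice 1 (pitch 85, oldest) -> assign | voices=[63 82 68]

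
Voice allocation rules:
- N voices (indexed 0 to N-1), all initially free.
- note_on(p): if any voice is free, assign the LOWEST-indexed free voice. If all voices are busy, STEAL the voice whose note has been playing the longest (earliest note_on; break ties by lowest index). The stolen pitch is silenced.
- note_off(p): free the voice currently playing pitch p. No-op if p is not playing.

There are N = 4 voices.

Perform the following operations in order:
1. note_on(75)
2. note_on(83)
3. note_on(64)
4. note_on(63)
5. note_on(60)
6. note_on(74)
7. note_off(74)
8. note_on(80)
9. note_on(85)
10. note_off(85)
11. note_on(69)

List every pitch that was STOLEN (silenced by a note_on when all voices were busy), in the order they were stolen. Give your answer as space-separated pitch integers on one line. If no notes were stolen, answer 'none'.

Op 1: note_on(75): voice 0 is free -> assigned | voices=[75 - - -]
Op 2: note_on(83): voice 1 is free -> assigned | voices=[75 83 - -]
Op 3: note_on(64): voice 2 is free -> assigned | voices=[75 83 64 -]
Op 4: note_on(63): voice 3 is free -> assigned | voices=[75 83 64 63]
Op 5: note_on(60): all voices busy, STEAL voice 0 (pitch 75, oldest) -> assign | voices=[60 83 64 63]
Op 6: note_on(74): all voices busy, STEAL voice 1 (pitch 83, oldest) -> assign | voices=[60 74 64 63]
Op 7: note_off(74): free voice 1 | voices=[60 - 64 63]
Op 8: note_on(80): voice 1 is free -> assigned | voices=[60 80 64 63]
Op 9: note_on(85): all voices busy, STEAL voice 2 (pitch 64, oldest) -> assign | voices=[60 80 85 63]
Op 10: note_off(85): free voice 2 | voices=[60 80 - 63]
Op 11: note_on(69): voice 2 is free -> assigned | voices=[60 80 69 63]

Answer: 75 83 64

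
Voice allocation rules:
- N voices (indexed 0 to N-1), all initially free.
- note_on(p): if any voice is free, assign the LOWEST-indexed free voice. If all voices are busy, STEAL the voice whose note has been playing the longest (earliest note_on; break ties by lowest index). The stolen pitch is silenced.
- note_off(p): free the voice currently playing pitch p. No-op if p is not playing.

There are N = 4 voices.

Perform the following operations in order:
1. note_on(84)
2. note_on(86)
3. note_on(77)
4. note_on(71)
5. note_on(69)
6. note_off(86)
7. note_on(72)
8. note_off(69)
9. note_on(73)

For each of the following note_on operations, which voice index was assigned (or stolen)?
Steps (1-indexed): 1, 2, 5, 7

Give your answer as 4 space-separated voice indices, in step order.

Answer: 0 1 0 1

Derivation:
Op 1: note_on(84): voice 0 is free -> assigned | voices=[84 - - -]
Op 2: note_on(86): voice 1 is free -> assigned | voices=[84 86 - -]
Op 3: note_on(77): voice 2 is free -> assigned | voices=[84 86 77 -]
Op 4: note_on(71): voice 3 is free -> assigned | voices=[84 86 77 71]
Op 5: note_on(69): all voices busy, STEAL voice 0 (pitch 84, oldest) -> assign | voices=[69 86 77 71]
Op 6: note_off(86): free voice 1 | voices=[69 - 77 71]
Op 7: note_on(72): voice 1 is free -> assigned | voices=[69 72 77 71]
Op 8: note_off(69): free voice 0 | voices=[- 72 77 71]
Op 9: note_on(73): voice 0 is free -> assigned | voices=[73 72 77 71]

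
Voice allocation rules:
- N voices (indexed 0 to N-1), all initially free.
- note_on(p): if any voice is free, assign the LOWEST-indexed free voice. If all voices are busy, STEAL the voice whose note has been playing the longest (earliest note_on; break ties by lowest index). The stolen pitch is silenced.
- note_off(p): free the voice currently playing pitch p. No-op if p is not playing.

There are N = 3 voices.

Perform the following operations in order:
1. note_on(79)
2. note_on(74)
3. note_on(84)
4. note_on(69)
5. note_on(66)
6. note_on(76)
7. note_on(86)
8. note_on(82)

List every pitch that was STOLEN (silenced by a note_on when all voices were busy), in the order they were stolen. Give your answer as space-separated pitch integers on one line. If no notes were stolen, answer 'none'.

Op 1: note_on(79): voice 0 is free -> assigned | voices=[79 - -]
Op 2: note_on(74): voice 1 is free -> assigned | voices=[79 74 -]
Op 3: note_on(84): voice 2 is free -> assigned | voices=[79 74 84]
Op 4: note_on(69): all voices busy, STEAL voice 0 (pitch 79, oldest) -> assign | voices=[69 74 84]
Op 5: note_on(66): all voices busy, STEAL voice 1 (pitch 74, oldest) -> assign | voices=[69 66 84]
Op 6: note_on(76): all voices busy, STEAL voice 2 (pitch 84, oldest) -> assign | voices=[69 66 76]
Op 7: note_on(86): all voices busy, STEAL voice 0 (pitch 69, oldest) -> assign | voices=[86 66 76]
Op 8: note_on(82): all voices busy, STEAL voice 1 (pitch 66, oldest) -> assign | voices=[86 82 76]

Answer: 79 74 84 69 66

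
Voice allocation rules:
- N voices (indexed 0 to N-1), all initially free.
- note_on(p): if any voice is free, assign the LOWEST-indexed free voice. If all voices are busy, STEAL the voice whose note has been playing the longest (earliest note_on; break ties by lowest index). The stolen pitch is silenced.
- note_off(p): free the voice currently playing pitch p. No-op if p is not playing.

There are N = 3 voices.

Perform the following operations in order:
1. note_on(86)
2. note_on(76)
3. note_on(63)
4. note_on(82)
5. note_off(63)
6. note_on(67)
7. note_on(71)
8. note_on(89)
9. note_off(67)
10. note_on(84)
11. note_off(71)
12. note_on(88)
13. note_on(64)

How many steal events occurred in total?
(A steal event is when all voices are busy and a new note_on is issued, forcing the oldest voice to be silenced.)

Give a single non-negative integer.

Answer: 4

Derivation:
Op 1: note_on(86): voice 0 is free -> assigned | voices=[86 - -]
Op 2: note_on(76): voice 1 is free -> assigned | voices=[86 76 -]
Op 3: note_on(63): voice 2 is free -> assigned | voices=[86 76 63]
Op 4: note_on(82): all voices busy, STEAL voice 0 (pitch 86, oldest) -> assign | voices=[82 76 63]
Op 5: note_off(63): free voice 2 | voices=[82 76 -]
Op 6: note_on(67): voice 2 is free -> assigned | voices=[82 76 67]
Op 7: note_on(71): all voices busy, STEAL voice 1 (pitch 76, oldest) -> assign | voices=[82 71 67]
Op 8: note_on(89): all voices busy, STEAL voice 0 (pitch 82, oldest) -> assign | voices=[89 71 67]
Op 9: note_off(67): free voice 2 | voices=[89 71 -]
Op 10: note_on(84): voice 2 is free -> assigned | voices=[89 71 84]
Op 11: note_off(71): free voice 1 | voices=[89 - 84]
Op 12: note_on(88): voice 1 is free -> assigned | voices=[89 88 84]
Op 13: note_on(64): all voices busy, STEAL voice 0 (pitch 89, oldest) -> assign | voices=[64 88 84]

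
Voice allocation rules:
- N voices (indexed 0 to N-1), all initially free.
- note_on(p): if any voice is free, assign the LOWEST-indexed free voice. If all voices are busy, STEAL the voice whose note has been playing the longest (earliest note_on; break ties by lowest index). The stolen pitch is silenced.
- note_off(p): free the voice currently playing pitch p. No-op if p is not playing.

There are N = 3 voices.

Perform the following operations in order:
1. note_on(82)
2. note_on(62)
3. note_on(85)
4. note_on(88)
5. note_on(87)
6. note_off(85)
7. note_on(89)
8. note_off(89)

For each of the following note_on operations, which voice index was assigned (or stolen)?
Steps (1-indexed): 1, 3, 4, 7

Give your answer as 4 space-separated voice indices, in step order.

Op 1: note_on(82): voice 0 is free -> assigned | voices=[82 - -]
Op 2: note_on(62): voice 1 is free -> assigned | voices=[82 62 -]
Op 3: note_on(85): voice 2 is free -> assigned | voices=[82 62 85]
Op 4: note_on(88): all voices busy, STEAL voice 0 (pitch 82, oldest) -> assign | voices=[88 62 85]
Op 5: note_on(87): all voices busy, STEAL voice 1 (pitch 62, oldest) -> assign | voices=[88 87 85]
Op 6: note_off(85): free voice 2 | voices=[88 87 -]
Op 7: note_on(89): voice 2 is free -> assigned | voices=[88 87 89]
Op 8: note_off(89): free voice 2 | voices=[88 87 -]

Answer: 0 2 0 2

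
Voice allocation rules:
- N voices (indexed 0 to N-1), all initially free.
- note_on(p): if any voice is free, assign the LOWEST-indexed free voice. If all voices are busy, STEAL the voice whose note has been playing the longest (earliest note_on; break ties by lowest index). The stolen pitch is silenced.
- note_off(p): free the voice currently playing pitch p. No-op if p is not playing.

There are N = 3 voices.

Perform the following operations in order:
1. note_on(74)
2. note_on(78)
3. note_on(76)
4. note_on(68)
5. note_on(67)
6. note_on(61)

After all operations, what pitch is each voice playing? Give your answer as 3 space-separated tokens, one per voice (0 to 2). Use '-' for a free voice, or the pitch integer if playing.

Answer: 68 67 61

Derivation:
Op 1: note_on(74): voice 0 is free -> assigned | voices=[74 - -]
Op 2: note_on(78): voice 1 is free -> assigned | voices=[74 78 -]
Op 3: note_on(76): voice 2 is free -> assigned | voices=[74 78 76]
Op 4: note_on(68): all voices busy, STEAL voice 0 (pitch 74, oldest) -> assign | voices=[68 78 76]
Op 5: note_on(67): all voices busy, STEAL voice 1 (pitch 78, oldest) -> assign | voices=[68 67 76]
Op 6: note_on(61): all voices busy, STEAL voice 2 (pitch 76, oldest) -> assign | voices=[68 67 61]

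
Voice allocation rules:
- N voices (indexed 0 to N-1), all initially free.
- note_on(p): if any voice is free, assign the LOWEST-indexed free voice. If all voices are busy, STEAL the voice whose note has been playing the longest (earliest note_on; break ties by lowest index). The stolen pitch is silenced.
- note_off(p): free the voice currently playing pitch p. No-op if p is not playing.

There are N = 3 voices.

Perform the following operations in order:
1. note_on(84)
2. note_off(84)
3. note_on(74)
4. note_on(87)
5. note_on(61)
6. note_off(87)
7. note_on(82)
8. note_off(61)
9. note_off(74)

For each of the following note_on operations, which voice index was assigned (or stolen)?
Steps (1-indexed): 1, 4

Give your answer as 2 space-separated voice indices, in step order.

Op 1: note_on(84): voice 0 is free -> assigned | voices=[84 - -]
Op 2: note_off(84): free voice 0 | voices=[- - -]
Op 3: note_on(74): voice 0 is free -> assigned | voices=[74 - -]
Op 4: note_on(87): voice 1 is free -> assigned | voices=[74 87 -]
Op 5: note_on(61): voice 2 is free -> assigned | voices=[74 87 61]
Op 6: note_off(87): free voice 1 | voices=[74 - 61]
Op 7: note_on(82): voice 1 is free -> assigned | voices=[74 82 61]
Op 8: note_off(61): free voice 2 | voices=[74 82 -]
Op 9: note_off(74): free voice 0 | voices=[- 82 -]

Answer: 0 1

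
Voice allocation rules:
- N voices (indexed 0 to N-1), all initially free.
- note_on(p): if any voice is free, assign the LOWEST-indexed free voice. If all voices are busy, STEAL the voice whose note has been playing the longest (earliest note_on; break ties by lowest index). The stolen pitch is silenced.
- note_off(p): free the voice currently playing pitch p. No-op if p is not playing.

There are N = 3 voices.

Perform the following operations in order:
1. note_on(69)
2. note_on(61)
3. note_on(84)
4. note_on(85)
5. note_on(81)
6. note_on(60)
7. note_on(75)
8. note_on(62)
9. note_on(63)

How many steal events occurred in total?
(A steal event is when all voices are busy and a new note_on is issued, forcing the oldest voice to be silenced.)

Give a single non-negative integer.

Answer: 6

Derivation:
Op 1: note_on(69): voice 0 is free -> assigned | voices=[69 - -]
Op 2: note_on(61): voice 1 is free -> assigned | voices=[69 61 -]
Op 3: note_on(84): voice 2 is free -> assigned | voices=[69 61 84]
Op 4: note_on(85): all voices busy, STEAL voice 0 (pitch 69, oldest) -> assign | voices=[85 61 84]
Op 5: note_on(81): all voices busy, STEAL voice 1 (pitch 61, oldest) -> assign | voices=[85 81 84]
Op 6: note_on(60): all voices busy, STEAL voice 2 (pitch 84, oldest) -> assign | voices=[85 81 60]
Op 7: note_on(75): all voices busy, STEAL voice 0 (pitch 85, oldest) -> assign | voices=[75 81 60]
Op 8: note_on(62): all voices busy, STEAL voice 1 (pitch 81, oldest) -> assign | voices=[75 62 60]
Op 9: note_on(63): all voices busy, STEAL voice 2 (pitch 60, oldest) -> assign | voices=[75 62 63]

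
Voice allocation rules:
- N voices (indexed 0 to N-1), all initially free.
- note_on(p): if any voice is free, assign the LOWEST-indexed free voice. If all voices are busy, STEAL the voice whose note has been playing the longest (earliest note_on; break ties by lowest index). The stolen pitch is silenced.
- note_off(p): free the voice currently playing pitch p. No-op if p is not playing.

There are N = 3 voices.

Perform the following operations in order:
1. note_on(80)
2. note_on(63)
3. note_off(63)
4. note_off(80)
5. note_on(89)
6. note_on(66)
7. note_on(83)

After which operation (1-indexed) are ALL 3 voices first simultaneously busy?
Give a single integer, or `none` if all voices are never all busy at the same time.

Answer: 7

Derivation:
Op 1: note_on(80): voice 0 is free -> assigned | voices=[80 - -]
Op 2: note_on(63): voice 1 is free -> assigned | voices=[80 63 -]
Op 3: note_off(63): free voice 1 | voices=[80 - -]
Op 4: note_off(80): free voice 0 | voices=[- - -]
Op 5: note_on(89): voice 0 is free -> assigned | voices=[89 - -]
Op 6: note_on(66): voice 1 is free -> assigned | voices=[89 66 -]
Op 7: note_on(83): voice 2 is free -> assigned | voices=[89 66 83]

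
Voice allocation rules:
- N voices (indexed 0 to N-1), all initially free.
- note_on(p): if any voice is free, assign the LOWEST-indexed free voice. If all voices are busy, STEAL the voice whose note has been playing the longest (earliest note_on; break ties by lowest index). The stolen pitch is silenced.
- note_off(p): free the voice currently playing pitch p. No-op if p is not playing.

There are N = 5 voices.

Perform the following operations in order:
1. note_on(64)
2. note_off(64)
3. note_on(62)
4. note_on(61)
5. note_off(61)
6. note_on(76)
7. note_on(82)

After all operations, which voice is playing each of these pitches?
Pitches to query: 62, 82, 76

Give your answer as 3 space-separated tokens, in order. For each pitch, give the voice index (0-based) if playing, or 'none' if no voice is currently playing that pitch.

Answer: 0 2 1

Derivation:
Op 1: note_on(64): voice 0 is free -> assigned | voices=[64 - - - -]
Op 2: note_off(64): free voice 0 | voices=[- - - - -]
Op 3: note_on(62): voice 0 is free -> assigned | voices=[62 - - - -]
Op 4: note_on(61): voice 1 is free -> assigned | voices=[62 61 - - -]
Op 5: note_off(61): free voice 1 | voices=[62 - - - -]
Op 6: note_on(76): voice 1 is free -> assigned | voices=[62 76 - - -]
Op 7: note_on(82): voice 2 is free -> assigned | voices=[62 76 82 - -]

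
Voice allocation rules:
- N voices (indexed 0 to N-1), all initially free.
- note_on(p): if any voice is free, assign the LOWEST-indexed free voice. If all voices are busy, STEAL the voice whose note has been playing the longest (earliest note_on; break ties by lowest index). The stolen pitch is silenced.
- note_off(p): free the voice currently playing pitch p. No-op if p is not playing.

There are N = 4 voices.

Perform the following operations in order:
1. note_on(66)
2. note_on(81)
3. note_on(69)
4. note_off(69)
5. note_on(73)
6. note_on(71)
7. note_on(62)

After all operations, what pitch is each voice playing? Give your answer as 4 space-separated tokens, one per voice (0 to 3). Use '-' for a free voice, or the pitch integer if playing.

Op 1: note_on(66): voice 0 is free -> assigned | voices=[66 - - -]
Op 2: note_on(81): voice 1 is free -> assigned | voices=[66 81 - -]
Op 3: note_on(69): voice 2 is free -> assigned | voices=[66 81 69 -]
Op 4: note_off(69): free voice 2 | voices=[66 81 - -]
Op 5: note_on(73): voice 2 is free -> assigned | voices=[66 81 73 -]
Op 6: note_on(71): voice 3 is free -> assigned | voices=[66 81 73 71]
Op 7: note_on(62): all voices busy, STEAL voice 0 (pitch 66, oldest) -> assign | voices=[62 81 73 71]

Answer: 62 81 73 71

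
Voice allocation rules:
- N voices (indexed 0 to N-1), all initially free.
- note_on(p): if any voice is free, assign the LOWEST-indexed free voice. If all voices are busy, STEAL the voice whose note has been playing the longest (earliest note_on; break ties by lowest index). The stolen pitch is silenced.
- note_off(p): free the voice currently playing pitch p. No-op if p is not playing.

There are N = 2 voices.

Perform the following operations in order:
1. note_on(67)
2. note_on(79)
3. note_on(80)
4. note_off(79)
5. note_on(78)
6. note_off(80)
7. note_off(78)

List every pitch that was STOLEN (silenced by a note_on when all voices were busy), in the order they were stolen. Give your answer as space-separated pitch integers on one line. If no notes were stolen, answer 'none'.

Answer: 67

Derivation:
Op 1: note_on(67): voice 0 is free -> assigned | voices=[67 -]
Op 2: note_on(79): voice 1 is free -> assigned | voices=[67 79]
Op 3: note_on(80): all voices busy, STEAL voice 0 (pitch 67, oldest) -> assign | voices=[80 79]
Op 4: note_off(79): free voice 1 | voices=[80 -]
Op 5: note_on(78): voice 1 is free -> assigned | voices=[80 78]
Op 6: note_off(80): free voice 0 | voices=[- 78]
Op 7: note_off(78): free voice 1 | voices=[- -]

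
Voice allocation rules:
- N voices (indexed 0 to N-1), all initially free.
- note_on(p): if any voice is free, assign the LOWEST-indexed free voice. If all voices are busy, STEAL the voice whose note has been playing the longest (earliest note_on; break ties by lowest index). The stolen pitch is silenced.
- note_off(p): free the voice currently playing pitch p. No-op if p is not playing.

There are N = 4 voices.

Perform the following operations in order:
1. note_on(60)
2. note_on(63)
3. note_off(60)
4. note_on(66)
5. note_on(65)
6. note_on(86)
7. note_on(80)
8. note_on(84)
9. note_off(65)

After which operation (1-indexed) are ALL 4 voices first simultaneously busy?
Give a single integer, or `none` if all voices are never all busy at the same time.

Answer: 6

Derivation:
Op 1: note_on(60): voice 0 is free -> assigned | voices=[60 - - -]
Op 2: note_on(63): voice 1 is free -> assigned | voices=[60 63 - -]
Op 3: note_off(60): free voice 0 | voices=[- 63 - -]
Op 4: note_on(66): voice 0 is free -> assigned | voices=[66 63 - -]
Op 5: note_on(65): voice 2 is free -> assigned | voices=[66 63 65 -]
Op 6: note_on(86): voice 3 is free -> assigned | voices=[66 63 65 86]
Op 7: note_on(80): all voices busy, STEAL voice 1 (pitch 63, oldest) -> assign | voices=[66 80 65 86]
Op 8: note_on(84): all voices busy, STEAL voice 0 (pitch 66, oldest) -> assign | voices=[84 80 65 86]
Op 9: note_off(65): free voice 2 | voices=[84 80 - 86]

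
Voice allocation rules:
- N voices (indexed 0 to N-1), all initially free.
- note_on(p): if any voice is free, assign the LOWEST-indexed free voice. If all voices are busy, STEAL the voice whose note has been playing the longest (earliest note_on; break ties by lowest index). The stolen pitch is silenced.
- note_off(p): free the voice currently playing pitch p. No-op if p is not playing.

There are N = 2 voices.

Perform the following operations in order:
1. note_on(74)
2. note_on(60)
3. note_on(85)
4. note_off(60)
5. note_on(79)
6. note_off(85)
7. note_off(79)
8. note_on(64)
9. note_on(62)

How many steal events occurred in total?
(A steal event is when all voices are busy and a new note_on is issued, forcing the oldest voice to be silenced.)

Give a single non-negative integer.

Op 1: note_on(74): voice 0 is free -> assigned | voices=[74 -]
Op 2: note_on(60): voice 1 is free -> assigned | voices=[74 60]
Op 3: note_on(85): all voices busy, STEAL voice 0 (pitch 74, oldest) -> assign | voices=[85 60]
Op 4: note_off(60): free voice 1 | voices=[85 -]
Op 5: note_on(79): voice 1 is free -> assigned | voices=[85 79]
Op 6: note_off(85): free voice 0 | voices=[- 79]
Op 7: note_off(79): free voice 1 | voices=[- -]
Op 8: note_on(64): voice 0 is free -> assigned | voices=[64 -]
Op 9: note_on(62): voice 1 is free -> assigned | voices=[64 62]

Answer: 1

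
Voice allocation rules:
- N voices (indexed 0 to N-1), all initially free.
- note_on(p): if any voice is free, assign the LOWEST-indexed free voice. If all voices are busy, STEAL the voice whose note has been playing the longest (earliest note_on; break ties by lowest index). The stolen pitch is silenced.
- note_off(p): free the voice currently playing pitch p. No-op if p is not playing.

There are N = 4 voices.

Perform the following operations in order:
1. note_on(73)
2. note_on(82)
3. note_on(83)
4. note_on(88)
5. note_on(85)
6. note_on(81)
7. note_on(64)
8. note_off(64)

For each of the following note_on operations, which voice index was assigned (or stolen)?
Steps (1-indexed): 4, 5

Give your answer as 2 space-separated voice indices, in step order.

Answer: 3 0

Derivation:
Op 1: note_on(73): voice 0 is free -> assigned | voices=[73 - - -]
Op 2: note_on(82): voice 1 is free -> assigned | voices=[73 82 - -]
Op 3: note_on(83): voice 2 is free -> assigned | voices=[73 82 83 -]
Op 4: note_on(88): voice 3 is free -> assigned | voices=[73 82 83 88]
Op 5: note_on(85): all voices busy, STEAL voice 0 (pitch 73, oldest) -> assign | voices=[85 82 83 88]
Op 6: note_on(81): all voices busy, STEAL voice 1 (pitch 82, oldest) -> assign | voices=[85 81 83 88]
Op 7: note_on(64): all voices busy, STEAL voice 2 (pitch 83, oldest) -> assign | voices=[85 81 64 88]
Op 8: note_off(64): free voice 2 | voices=[85 81 - 88]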